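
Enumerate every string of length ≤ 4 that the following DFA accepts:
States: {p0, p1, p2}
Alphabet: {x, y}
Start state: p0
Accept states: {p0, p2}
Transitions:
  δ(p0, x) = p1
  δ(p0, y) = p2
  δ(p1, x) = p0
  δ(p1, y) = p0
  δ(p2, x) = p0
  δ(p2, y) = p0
ε, y, xx, xy, yx, yy, xxy, xyy, yxy, yyy, xxxx, xxxy, xxyx, xxyy, xyxx, xyxy, xyyx, xyyy, yxxx, yxxy, yxyx, yxyy, yyxx, yyxy, yyyx, yyyy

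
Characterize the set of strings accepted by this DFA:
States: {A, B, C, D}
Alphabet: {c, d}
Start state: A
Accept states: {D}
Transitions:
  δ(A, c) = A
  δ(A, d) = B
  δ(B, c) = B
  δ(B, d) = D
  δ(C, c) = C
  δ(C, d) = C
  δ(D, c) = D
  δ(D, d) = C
Testing a few strings:
  'ccc' → reject
  'dddc' → reject
  'd' → reject
  'ddd' → reject
State roles: A=zero d's; B=one d; C=≥ three d's (dead); D=two d's
All strings over {c,d} containing exactly two d's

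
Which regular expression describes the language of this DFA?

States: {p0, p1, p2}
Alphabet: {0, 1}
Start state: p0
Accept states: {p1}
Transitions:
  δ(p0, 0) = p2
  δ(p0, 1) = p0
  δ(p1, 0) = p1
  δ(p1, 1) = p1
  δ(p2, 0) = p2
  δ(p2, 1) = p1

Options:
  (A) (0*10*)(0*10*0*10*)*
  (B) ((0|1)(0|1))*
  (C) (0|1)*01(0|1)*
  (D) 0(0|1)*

Check each option against the DFA on short strings; one disagreement eliminates an option:
  (A) (0*10*)(0*10*0*10*)*: on '1' the DFA goes p0 → p0 and rejects (p0 ∉ Accept), but the regex matches it → eliminate
  (B) ((0|1)(0|1))*: on ε the DFA stays in p0 and rejects (p0 ∉ Accept), but the regex matches it → eliminate
  (C) (0|1)*01(0|1)*: agrees with the DFA on every string of length ≤ 6
  (D) 0(0|1)*: on '0' the DFA goes p0 → p2 and rejects (p2 ∉ Accept), but the regex matches it → eliminate
Only (C) is consistent with the DFA.
(C) (0|1)*01(0|1)*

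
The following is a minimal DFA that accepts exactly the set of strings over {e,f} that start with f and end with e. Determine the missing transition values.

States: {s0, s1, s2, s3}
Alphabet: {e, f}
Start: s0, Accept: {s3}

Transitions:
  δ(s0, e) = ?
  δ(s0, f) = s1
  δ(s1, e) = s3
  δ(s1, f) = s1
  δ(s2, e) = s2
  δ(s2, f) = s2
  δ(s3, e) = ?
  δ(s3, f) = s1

From the language and accept set, identify what each state tracks — s0: no input read; s1: started with f, last symbol f; s2: started with e (dead); s3: started with f, last symbol e.
Each missing δ(q, a) is the state matching the new tracked value after reading a.
δ(s0, e) = s2; δ(s3, e) = s3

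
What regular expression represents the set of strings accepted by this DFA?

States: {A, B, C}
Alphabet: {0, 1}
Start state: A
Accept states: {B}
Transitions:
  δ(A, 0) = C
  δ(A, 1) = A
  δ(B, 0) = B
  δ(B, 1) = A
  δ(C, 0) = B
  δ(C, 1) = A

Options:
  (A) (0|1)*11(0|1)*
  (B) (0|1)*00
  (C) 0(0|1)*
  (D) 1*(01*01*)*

Check each option against the DFA on short strings; one disagreement eliminates an option:
  (A) (0|1)*11(0|1)*: on '00' the DFA goes A → C → B and accepts (B ∈ Accept), but the regex does not match it → eliminate
  (B) (0|1)*00: agrees with the DFA on every string of length ≤ 6
  (C) 0(0|1)*: on '0' the DFA goes A → C and rejects (C ∉ Accept), but the regex matches it → eliminate
  (D) 1*(01*01*)*: on ε the DFA stays in A and rejects (A ∉ Accept), but the regex matches it → eliminate
Only (B) is consistent with the DFA.
(B) (0|1)*00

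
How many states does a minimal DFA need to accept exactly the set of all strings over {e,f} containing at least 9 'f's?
By Myhill–Nerode, count the distinguishable equivalence classes: 10 classes — having seen 0, 1, …, 8, or ≥9 copies of 'f'; any two classes i < j (j ≤ 9) are distinguished by the string f^(9−j), which takes class j to 9 copies (accepted) but leaves class i below 9 (rejected).
10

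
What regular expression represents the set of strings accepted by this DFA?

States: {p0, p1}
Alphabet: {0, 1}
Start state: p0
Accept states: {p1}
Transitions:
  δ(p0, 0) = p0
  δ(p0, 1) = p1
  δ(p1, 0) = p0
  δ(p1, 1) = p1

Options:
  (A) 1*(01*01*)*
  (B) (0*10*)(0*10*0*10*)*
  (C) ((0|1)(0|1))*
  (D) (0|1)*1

Check each option against the DFA on short strings; one disagreement eliminates an option:
  (A) 1*(01*01*)*: on ε the DFA stays in p0 and rejects (p0 ∉ Accept), but the regex matches it → eliminate
  (B) (0*10*)(0*10*0*10*)*: on '10' the DFA goes p0 → p1 → p0 and rejects (p0 ∉ Accept), but the regex matches it → eliminate
  (C) ((0|1)(0|1))*: on ε the DFA stays in p0 and rejects (p0 ∉ Accept), but the regex matches it → eliminate
  (D) (0|1)*1: agrees with the DFA on every string of length ≤ 6
Only (D) is consistent with the DFA.
(D) (0|1)*1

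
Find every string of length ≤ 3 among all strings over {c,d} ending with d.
d, cd, dd, ccd, cdd, dcd, ddd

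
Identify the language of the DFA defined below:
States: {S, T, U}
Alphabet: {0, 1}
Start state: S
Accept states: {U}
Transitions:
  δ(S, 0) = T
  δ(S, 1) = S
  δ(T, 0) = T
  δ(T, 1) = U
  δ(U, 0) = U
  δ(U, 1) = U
Testing a few strings:
  '110' → reject
  '101' → accept
  '1' → reject
  '0' → reject
State roles: S=no 0 seen yet; T=seen a 0, waiting for 1; U=substring 01 seen
All binary strings containing the substring 01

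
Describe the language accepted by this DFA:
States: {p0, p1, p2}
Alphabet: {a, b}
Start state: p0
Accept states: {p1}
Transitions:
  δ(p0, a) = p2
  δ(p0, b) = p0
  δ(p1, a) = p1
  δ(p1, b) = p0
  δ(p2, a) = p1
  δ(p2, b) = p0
Testing a few strings:
  'a' → reject
  'aa' → accept
  'aaab' → reject
  'b' → reject
State roles: p0=last symbol not a; p1=two trailing a's; p2=one trailing a
All strings over {a,b} ending with aa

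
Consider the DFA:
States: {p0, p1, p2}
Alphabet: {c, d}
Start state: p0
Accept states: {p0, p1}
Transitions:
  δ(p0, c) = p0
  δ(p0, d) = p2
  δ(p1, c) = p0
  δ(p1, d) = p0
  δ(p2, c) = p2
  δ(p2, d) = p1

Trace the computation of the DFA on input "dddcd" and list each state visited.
read 'd': p0 → p2
  read 'd': p2 → p1
  read 'd': p1 → p0
  read 'c': p0 → p0
  read 'd': p0 → p2
p0 -> p2 -> p1 -> p0 -> p0 -> p2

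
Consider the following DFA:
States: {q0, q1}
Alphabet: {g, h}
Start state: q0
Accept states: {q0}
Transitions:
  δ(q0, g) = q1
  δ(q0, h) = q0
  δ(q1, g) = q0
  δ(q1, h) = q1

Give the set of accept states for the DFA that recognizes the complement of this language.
Complement accept states = All states \ Original accept states
= {q0, q1} \ {q0}
{q1}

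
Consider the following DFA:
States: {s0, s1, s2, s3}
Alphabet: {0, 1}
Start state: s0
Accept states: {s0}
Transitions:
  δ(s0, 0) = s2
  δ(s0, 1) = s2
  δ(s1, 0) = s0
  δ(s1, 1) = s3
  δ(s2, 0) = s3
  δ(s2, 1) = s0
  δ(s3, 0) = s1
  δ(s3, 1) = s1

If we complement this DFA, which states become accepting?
Complement accept states = All states \ Original accept states
= {s0, s1, s2, s3} \ {s0}
{s1, s2, s3}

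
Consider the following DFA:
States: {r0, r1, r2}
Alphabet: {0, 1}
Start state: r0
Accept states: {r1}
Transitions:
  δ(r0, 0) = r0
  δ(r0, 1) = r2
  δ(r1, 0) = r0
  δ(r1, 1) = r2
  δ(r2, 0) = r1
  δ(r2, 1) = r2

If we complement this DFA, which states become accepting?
Complement accept states = All states \ Original accept states
= {r0, r1, r2} \ {r1}
{r0, r2}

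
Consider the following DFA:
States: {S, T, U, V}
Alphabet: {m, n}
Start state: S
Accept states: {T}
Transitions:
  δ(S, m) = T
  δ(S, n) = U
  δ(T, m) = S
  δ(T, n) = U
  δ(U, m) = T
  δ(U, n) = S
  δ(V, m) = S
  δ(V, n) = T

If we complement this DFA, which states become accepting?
Complement accept states = All states \ Original accept states
= {S, T, U, V} \ {T}
{S, U, V}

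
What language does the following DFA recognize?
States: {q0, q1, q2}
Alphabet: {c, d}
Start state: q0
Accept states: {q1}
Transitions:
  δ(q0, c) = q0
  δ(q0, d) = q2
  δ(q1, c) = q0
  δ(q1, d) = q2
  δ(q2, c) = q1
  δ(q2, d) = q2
Testing a few strings:
  'c' → reject
  'dcc' → reject
  'cc' → reject
  'cddd' → reject
State roles: q0=no suffix match; q1=suffix is dc; q2=one trailing d
All strings over {c,d} ending with dc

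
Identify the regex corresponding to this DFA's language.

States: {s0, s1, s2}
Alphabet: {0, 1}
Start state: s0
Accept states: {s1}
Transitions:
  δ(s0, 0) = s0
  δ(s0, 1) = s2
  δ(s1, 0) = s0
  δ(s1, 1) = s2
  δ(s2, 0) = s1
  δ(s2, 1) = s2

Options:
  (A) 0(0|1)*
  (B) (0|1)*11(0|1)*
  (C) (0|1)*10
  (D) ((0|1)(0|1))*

Check each option against the DFA on short strings; one disagreement eliminates an option:
  (A) 0(0|1)*: on '0' the DFA goes s0 → s0 and rejects (s0 ∉ Accept), but the regex matches it → eliminate
  (B) (0|1)*11(0|1)*: on '10' the DFA goes s0 → s2 → s1 and accepts (s1 ∈ Accept), but the regex does not match it → eliminate
  (C) (0|1)*10: agrees with the DFA on every string of length ≤ 6
  (D) ((0|1)(0|1))*: on ε the DFA stays in s0 and rejects (s0 ∉ Accept), but the regex matches it → eliminate
Only (C) is consistent with the DFA.
(C) (0|1)*10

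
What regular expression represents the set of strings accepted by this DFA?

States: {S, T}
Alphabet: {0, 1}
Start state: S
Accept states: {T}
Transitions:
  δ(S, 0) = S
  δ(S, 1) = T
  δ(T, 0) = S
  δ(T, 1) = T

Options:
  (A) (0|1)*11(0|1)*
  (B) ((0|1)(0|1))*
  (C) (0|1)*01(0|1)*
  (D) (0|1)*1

Check each option against the DFA on short strings; one disagreement eliminates an option:
  (A) (0|1)*11(0|1)*: on '1' the DFA goes S → T and accepts (T ∈ Accept), but the regex does not match it → eliminate
  (B) ((0|1)(0|1))*: on ε the DFA stays in S and rejects (S ∉ Accept), but the regex matches it → eliminate
  (C) (0|1)*01(0|1)*: on '1' the DFA goes S → T and accepts (T ∈ Accept), but the regex does not match it → eliminate
  (D) (0|1)*1: agrees with the DFA on every string of length ≤ 6
Only (D) is consistent with the DFA.
(D) (0|1)*1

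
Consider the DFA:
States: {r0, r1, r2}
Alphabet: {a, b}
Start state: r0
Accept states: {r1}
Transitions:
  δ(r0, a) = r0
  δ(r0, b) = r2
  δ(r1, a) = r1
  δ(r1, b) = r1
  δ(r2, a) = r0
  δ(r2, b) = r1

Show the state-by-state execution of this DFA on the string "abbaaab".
read 'a': r0 → r0
  read 'b': r0 → r2
  read 'b': r2 → r1
  read 'a': r1 → r1
  read 'a': r1 → r1
  read 'a': r1 → r1
  read 'b': r1 → r1
r0 -> r0 -> r2 -> r1 -> r1 -> r1 -> r1 -> r1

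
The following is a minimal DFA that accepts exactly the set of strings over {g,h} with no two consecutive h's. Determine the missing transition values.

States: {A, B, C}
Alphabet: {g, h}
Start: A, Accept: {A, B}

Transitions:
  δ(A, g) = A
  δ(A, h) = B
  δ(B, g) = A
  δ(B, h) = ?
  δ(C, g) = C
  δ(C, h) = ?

From the language and accept set, identify what each state tracks — A: last symbol not h (ok); B: last symbol h (ok); C: saw hh (dead).
Each missing δ(q, a) is the state matching the new tracked value after reading a.
δ(B, h) = C; δ(C, h) = C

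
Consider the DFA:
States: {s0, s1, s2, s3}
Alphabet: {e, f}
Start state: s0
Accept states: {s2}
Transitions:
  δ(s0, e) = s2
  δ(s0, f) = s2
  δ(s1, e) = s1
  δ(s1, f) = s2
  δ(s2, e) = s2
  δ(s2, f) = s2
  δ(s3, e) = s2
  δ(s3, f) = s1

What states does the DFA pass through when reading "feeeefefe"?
read 'f': s0 → s2
  read 'e': s2 → s2
  read 'e': s2 → s2
  read 'e': s2 → s2
  read 'e': s2 → s2
  read 'f': s2 → s2
  read 'e': s2 → s2
  read 'f': s2 → s2
  read 'e': s2 → s2
s0 -> s2 -> s2 -> s2 -> s2 -> s2 -> s2 -> s2 -> s2 -> s2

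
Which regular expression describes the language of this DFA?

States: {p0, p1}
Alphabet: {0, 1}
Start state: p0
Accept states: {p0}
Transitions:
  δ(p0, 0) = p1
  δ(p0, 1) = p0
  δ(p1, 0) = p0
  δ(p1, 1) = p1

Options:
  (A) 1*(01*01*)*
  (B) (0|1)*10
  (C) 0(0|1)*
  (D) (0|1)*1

Check each option against the DFA on short strings; one disagreement eliminates an option:
  (A) 1*(01*01*)*: agrees with the DFA on every string of length ≤ 6
  (B) (0|1)*10: on ε the DFA stays in p0 and accepts (p0 ∈ Accept), but the regex does not match it → eliminate
  (C) 0(0|1)*: on ε the DFA stays in p0 and accepts (p0 ∈ Accept), but the regex does not match it → eliminate
  (D) (0|1)*1: on ε the DFA stays in p0 and accepts (p0 ∈ Accept), but the regex does not match it → eliminate
Only (A) is consistent with the DFA.
(A) 1*(01*01*)*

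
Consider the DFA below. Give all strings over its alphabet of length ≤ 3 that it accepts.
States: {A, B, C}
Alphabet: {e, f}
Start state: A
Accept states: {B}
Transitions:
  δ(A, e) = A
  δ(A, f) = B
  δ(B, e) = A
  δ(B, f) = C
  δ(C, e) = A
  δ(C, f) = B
f, ef, eef, fef, fff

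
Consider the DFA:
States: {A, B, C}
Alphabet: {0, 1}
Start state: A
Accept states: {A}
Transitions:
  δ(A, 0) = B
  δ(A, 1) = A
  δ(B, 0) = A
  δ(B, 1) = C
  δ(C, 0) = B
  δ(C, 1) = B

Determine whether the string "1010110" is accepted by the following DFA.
Processing string "1010110":
  A --1--> A
  A --0--> B
  B --1--> C
  C --0--> B
  B --1--> C
  C --1--> B
  B --0--> A
Final state: A
Accept states: {A}
Yes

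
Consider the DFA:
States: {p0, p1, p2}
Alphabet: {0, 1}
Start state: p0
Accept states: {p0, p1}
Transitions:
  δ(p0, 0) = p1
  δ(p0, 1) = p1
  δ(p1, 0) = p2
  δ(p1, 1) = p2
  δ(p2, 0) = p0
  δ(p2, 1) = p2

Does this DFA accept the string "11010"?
Processing string "11010":
  p0 --1--> p1
  p1 --1--> p2
  p2 --0--> p0
  p0 --1--> p1
  p1 --0--> p2
Final state: p2
Accept states: {p0, p1}
No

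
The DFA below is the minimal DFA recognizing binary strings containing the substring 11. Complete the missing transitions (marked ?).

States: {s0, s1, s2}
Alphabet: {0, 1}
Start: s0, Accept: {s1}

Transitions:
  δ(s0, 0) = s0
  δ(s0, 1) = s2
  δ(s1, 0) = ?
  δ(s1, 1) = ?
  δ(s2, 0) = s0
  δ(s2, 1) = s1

From the language and accept set, identify what each state tracks — s0: no progress toward 11; s1: substring 11 seen; s2: one trailing 1.
Each missing δ(q, a) is the state matching the new tracked value after reading a.
δ(s1, 0) = s1; δ(s1, 1) = s1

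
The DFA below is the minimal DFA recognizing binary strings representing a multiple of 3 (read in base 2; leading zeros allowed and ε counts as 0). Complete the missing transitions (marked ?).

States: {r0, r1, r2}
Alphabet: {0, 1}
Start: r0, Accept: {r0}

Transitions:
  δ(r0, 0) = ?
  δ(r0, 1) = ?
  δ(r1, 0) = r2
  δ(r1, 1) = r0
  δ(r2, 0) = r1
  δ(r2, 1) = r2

From the language and accept set, identify what each state tracks — r0: value ≡ 0 (mod 3); r1: value ≡ 1 (mod 3); r2: value ≡ 2 (mod 3).
Each missing δ(q, a) is the state matching the new tracked value after reading a.
δ(r0, 0) = r0; δ(r0, 1) = r1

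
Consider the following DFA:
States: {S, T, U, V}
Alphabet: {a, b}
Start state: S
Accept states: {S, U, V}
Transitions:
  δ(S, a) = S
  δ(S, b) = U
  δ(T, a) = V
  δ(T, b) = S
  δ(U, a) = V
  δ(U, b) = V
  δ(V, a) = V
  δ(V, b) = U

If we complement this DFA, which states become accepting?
Complement accept states = All states \ Original accept states
= {S, T, U, V} \ {S, U, V}
{T}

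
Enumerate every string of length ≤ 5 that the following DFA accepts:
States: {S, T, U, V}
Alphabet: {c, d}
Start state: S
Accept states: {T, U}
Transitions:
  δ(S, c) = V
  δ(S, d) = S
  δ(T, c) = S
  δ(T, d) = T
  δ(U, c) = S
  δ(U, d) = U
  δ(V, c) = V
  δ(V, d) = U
cd, ccd, cdd, dcd, cccd, ccdd, cddd, dccd, dcdd, ddcd, ccccd, cccdd, ccddd, cdccd, cdddd, dcccd, dccdd, dcddd, ddccd, ddcdd, dddcd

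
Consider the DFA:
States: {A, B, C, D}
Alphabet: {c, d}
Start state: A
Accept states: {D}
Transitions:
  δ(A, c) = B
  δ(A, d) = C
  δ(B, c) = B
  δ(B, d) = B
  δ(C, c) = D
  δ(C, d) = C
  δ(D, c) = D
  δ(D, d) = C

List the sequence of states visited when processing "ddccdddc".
read 'd': A → C
  read 'd': C → C
  read 'c': C → D
  read 'c': D → D
  read 'd': D → C
  read 'd': C → C
  read 'd': C → C
  read 'c': C → D
A -> C -> C -> D -> D -> C -> C -> C -> D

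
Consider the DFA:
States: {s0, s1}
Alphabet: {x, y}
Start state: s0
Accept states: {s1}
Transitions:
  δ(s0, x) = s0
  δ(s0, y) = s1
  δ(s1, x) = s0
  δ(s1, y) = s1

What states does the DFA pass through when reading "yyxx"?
read 'y': s0 → s1
  read 'y': s1 → s1
  read 'x': s1 → s0
  read 'x': s0 → s0
s0 -> s1 -> s1 -> s0 -> s0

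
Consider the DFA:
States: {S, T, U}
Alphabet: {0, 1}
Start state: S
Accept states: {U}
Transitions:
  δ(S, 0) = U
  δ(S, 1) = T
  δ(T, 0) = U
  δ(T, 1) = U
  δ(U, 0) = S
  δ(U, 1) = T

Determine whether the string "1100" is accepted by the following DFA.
Processing string "1100":
  S --1--> T
  T --1--> U
  U --0--> S
  S --0--> U
Final state: U
Accept states: {U}
Yes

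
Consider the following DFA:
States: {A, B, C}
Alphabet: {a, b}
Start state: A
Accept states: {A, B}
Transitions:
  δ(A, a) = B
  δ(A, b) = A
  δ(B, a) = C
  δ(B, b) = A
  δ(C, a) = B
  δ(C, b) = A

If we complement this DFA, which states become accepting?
Complement accept states = All states \ Original accept states
= {A, B, C} \ {A, B}
{C}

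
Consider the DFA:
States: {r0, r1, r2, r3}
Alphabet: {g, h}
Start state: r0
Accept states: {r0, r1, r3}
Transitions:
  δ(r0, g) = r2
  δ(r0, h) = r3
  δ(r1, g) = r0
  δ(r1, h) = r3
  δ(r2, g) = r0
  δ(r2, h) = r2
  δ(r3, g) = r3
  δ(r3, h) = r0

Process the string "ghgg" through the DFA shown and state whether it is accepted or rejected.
Processing string "ghgg":
  r0 --g--> r2
  r2 --h--> r2
  r2 --g--> r0
  r0 --g--> r2
Final state: r2
Accept states: {r0, r1, r3}
No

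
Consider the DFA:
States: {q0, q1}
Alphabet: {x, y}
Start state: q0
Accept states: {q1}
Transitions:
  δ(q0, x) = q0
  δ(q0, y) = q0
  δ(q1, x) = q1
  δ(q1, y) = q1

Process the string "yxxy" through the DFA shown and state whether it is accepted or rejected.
Processing string "yxxy":
  q0 --y--> q0
  q0 --x--> q0
  q0 --x--> q0
  q0 --y--> q0
Final state: q0
Accept states: {q1}
No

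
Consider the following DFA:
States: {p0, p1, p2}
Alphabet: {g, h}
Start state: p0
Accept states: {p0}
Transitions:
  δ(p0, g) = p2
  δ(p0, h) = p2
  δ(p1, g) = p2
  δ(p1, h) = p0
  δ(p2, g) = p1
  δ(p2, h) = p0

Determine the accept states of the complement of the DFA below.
Complement accept states = All states \ Original accept states
= {p0, p1, p2} \ {p0}
{p1, p2}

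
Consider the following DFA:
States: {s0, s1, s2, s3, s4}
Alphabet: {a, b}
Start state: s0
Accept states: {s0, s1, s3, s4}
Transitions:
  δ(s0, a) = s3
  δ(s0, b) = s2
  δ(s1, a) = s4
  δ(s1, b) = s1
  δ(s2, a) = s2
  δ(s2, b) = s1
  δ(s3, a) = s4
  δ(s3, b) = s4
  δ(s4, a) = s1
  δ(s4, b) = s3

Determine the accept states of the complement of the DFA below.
Complement accept states = All states \ Original accept states
= {s0, s1, s2, s3, s4} \ {s0, s1, s3, s4}
{s2}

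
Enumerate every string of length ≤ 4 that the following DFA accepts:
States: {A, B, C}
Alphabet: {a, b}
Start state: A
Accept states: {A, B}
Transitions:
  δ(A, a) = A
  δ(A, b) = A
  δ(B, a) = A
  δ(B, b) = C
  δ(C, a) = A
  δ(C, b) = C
ε, a, b, aa, ab, ba, bb, aaa, aab, aba, abb, baa, bab, bba, bbb, aaaa, aaab, aaba, aabb, abaa, abab, abba, abbb, baaa, baab, baba, babb, bbaa, bbab, bbba, bbbb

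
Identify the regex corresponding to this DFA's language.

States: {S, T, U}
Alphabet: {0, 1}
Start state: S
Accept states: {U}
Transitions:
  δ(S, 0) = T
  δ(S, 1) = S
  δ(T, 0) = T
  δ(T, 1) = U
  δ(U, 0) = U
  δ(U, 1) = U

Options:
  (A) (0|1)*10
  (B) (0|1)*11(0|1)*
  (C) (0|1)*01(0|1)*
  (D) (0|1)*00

Check each option against the DFA on short strings; one disagreement eliminates an option:
  (A) (0|1)*10: on '01' the DFA goes S → T → U and accepts (U ∈ Accept), but the regex does not match it → eliminate
  (B) (0|1)*11(0|1)*: on '01' the DFA goes S → T → U and accepts (U ∈ Accept), but the regex does not match it → eliminate
  (C) (0|1)*01(0|1)*: agrees with the DFA on every string of length ≤ 6
  (D) (0|1)*00: on '00' the DFA goes S → T → T and rejects (T ∉ Accept), but the regex matches it → eliminate
Only (C) is consistent with the DFA.
(C) (0|1)*01(0|1)*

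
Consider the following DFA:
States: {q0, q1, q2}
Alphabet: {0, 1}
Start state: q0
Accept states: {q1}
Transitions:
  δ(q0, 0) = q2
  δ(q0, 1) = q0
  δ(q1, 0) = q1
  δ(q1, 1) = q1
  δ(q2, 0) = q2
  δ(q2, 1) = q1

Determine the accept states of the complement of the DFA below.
Complement accept states = All states \ Original accept states
= {q0, q1, q2} \ {q1}
{q0, q2}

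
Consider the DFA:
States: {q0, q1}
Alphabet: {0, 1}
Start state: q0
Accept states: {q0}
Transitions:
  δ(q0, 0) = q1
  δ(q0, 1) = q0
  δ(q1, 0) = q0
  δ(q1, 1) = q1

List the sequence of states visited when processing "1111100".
read '1': q0 → q0
  read '1': q0 → q0
  read '1': q0 → q0
  read '1': q0 → q0
  read '1': q0 → q0
  read '0': q0 → q1
  read '0': q1 → q0
q0 -> q0 -> q0 -> q0 -> q0 -> q0 -> q1 -> q0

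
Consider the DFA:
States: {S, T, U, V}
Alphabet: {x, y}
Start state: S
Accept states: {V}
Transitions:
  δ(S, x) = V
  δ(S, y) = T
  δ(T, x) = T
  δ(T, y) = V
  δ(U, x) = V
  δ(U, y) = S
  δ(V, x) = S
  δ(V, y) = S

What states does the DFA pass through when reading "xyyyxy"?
read 'x': S → V
  read 'y': V → S
  read 'y': S → T
  read 'y': T → V
  read 'x': V → S
  read 'y': S → T
S -> V -> S -> T -> V -> S -> T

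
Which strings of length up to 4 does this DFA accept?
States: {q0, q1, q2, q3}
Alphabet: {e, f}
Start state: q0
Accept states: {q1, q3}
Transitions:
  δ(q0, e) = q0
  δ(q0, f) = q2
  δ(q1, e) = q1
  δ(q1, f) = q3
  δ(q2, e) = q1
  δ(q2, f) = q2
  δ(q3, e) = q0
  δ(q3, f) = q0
fe, efe, fee, fef, ffe, eefe, efee, efef, effe, feee, feef, ffee, ffef, fffe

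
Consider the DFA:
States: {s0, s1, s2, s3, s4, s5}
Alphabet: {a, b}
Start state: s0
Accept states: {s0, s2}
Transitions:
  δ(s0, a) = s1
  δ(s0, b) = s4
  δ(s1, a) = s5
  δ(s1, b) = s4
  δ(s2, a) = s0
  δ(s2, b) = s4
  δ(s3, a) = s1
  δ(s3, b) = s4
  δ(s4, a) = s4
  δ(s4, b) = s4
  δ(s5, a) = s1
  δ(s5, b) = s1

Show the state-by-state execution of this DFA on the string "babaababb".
read 'b': s0 → s4
  read 'a': s4 → s4
  read 'b': s4 → s4
  read 'a': s4 → s4
  read 'a': s4 → s4
  read 'b': s4 → s4
  read 'a': s4 → s4
  read 'b': s4 → s4
  read 'b': s4 → s4
s0 -> s4 -> s4 -> s4 -> s4 -> s4 -> s4 -> s4 -> s4 -> s4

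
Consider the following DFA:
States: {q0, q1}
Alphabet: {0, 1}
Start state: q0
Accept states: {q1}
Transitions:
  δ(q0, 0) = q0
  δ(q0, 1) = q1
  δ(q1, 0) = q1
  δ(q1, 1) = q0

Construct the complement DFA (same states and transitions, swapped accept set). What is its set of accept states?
Complement accept states = All states \ Original accept states
= {q0, q1} \ {q1}
{q0}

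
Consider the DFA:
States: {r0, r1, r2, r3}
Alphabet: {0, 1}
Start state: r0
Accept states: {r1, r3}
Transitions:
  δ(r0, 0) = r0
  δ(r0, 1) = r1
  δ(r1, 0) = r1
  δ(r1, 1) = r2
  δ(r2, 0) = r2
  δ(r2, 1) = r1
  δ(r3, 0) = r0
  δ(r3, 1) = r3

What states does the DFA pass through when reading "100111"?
read '1': r0 → r1
  read '0': r1 → r1
  read '0': r1 → r1
  read '1': r1 → r2
  read '1': r2 → r1
  read '1': r1 → r2
r0 -> r1 -> r1 -> r1 -> r2 -> r1 -> r2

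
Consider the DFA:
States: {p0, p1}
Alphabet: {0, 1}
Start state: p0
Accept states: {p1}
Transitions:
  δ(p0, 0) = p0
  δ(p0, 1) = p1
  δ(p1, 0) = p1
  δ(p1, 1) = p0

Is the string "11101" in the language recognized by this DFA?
Processing string "11101":
  p0 --1--> p1
  p1 --1--> p0
  p0 --1--> p1
  p1 --0--> p1
  p1 --1--> p0
Final state: p0
Accept states: {p1}
No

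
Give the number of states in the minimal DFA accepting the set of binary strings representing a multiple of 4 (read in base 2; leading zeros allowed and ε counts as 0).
By Myhill–Nerode, count the distinguishable equivalence classes: three classes — value mod 4 is 0, 2, or odd (residues 1 and 3 are indistinguishable: 2r+b mod 4 depends only on r mod 2).
3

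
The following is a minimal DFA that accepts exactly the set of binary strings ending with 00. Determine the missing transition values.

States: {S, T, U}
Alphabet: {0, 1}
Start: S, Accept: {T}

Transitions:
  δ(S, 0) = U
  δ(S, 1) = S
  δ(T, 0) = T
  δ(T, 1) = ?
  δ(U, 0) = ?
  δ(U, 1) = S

From the language and accept set, identify what each state tracks — S: last symbol not 0; T: two trailing 0's; U: one trailing 0.
Each missing δ(q, a) is the state matching the new tracked value after reading a.
δ(T, 1) = S; δ(U, 0) = T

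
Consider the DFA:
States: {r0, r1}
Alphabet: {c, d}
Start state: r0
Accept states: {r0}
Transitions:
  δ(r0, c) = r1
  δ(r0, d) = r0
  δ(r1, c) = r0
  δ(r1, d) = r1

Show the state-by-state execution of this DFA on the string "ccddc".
read 'c': r0 → r1
  read 'c': r1 → r0
  read 'd': r0 → r0
  read 'd': r0 → r0
  read 'c': r0 → r1
r0 -> r1 -> r0 -> r0 -> r0 -> r1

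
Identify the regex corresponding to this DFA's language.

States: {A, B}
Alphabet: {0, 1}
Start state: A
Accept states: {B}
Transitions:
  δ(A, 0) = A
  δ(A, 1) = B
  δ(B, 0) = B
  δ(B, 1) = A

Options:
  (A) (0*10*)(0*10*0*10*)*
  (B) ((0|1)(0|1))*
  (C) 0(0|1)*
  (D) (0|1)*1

Check each option against the DFA on short strings; one disagreement eliminates an option:
  (A) (0*10*)(0*10*0*10*)*: agrees with the DFA on every string of length ≤ 6
  (B) ((0|1)(0|1))*: on ε the DFA stays in A and rejects (A ∉ Accept), but the regex matches it → eliminate
  (C) 0(0|1)*: on '0' the DFA goes A → A and rejects (A ∉ Accept), but the regex matches it → eliminate
  (D) (0|1)*1: on '10' the DFA goes A → B → B and accepts (B ∈ Accept), but the regex does not match it → eliminate
Only (A) is consistent with the DFA.
(A) (0*10*)(0*10*0*10*)*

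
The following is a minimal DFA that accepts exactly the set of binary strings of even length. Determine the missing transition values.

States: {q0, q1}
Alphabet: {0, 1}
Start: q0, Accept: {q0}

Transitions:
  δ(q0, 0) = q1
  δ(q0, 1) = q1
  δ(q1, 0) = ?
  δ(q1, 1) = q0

From the language and accept set, identify what each state tracks — q0: even length so far; q1: odd length so far.
Each missing δ(q, a) is the state matching the new tracked value after reading a.
δ(q1, 0) = q0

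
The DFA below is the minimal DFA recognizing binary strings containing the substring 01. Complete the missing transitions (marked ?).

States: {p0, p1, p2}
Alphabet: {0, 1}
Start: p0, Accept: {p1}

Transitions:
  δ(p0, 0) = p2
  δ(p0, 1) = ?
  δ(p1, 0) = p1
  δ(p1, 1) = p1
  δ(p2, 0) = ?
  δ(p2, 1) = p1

From the language and accept set, identify what each state tracks — p0: no 0 seen yet; p1: substring 01 seen; p2: seen a 0, waiting for 1.
Each missing δ(q, a) is the state matching the new tracked value after reading a.
δ(p0, 1) = p0; δ(p2, 0) = p2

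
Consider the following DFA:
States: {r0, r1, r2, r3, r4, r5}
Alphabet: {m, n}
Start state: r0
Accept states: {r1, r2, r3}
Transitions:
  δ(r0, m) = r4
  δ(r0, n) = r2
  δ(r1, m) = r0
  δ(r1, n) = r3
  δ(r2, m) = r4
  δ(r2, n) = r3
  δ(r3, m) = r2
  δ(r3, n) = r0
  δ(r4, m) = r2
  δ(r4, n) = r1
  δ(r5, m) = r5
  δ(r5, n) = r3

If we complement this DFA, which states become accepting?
Complement accept states = All states \ Original accept states
= {r0, r1, r2, r3, r4, r5} \ {r1, r2, r3}
{r0, r4, r5}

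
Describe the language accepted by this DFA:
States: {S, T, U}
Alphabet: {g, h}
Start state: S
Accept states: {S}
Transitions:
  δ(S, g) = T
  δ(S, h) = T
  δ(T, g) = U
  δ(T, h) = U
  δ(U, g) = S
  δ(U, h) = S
Testing a few strings:
  'gh' → reject
  'g' → reject
  'ghgg' → reject
  'hhg' → accept
State roles: S=length ≡ 0 (mod 3); T=length ≡ 1 (mod 3); U=length ≡ 2 (mod 3)
All strings over {g,h} whose length is a multiple of 3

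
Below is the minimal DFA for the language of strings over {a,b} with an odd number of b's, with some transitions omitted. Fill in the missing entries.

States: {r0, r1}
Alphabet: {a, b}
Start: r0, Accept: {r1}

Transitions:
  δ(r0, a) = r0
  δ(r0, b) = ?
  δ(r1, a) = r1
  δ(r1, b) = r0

From the language and accept set, identify what each state tracks — r0: even number of b's so far; r1: odd number of b's so far.
Each missing δ(q, a) is the state matching the new tracked value after reading a.
δ(r0, b) = r1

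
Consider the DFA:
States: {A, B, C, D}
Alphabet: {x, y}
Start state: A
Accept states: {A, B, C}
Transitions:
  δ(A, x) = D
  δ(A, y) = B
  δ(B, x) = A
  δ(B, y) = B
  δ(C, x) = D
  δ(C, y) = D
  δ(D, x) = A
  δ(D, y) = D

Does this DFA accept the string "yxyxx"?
Processing string "yxyxx":
  A --y--> B
  B --x--> A
  A --y--> B
  B --x--> A
  A --x--> D
Final state: D
Accept states: {A, B, C}
No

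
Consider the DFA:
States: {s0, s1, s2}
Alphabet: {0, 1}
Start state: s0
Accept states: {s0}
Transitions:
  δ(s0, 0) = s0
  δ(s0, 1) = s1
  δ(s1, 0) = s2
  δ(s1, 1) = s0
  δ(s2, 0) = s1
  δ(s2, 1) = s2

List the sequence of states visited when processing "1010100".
read '1': s0 → s1
  read '0': s1 → s2
  read '1': s2 → s2
  read '0': s2 → s1
  read '1': s1 → s0
  read '0': s0 → s0
  read '0': s0 → s0
s0 -> s1 -> s2 -> s2 -> s1 -> s0 -> s0 -> s0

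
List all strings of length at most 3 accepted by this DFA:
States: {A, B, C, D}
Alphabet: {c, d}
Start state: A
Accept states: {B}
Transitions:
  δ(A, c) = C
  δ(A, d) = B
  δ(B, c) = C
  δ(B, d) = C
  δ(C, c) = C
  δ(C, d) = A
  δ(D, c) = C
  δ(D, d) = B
d, cdd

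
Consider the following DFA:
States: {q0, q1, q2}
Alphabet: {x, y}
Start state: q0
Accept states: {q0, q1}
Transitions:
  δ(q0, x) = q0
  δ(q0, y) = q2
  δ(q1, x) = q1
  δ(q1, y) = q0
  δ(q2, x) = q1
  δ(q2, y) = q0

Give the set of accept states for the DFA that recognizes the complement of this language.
Complement accept states = All states \ Original accept states
= {q0, q1, q2} \ {q0, q1}
{q2}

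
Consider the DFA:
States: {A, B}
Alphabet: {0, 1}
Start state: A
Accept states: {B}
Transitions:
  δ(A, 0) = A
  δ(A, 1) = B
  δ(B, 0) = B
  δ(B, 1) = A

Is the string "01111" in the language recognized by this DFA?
Processing string "01111":
  A --0--> A
  A --1--> B
  B --1--> A
  A --1--> B
  B --1--> A
Final state: A
Accept states: {B}
No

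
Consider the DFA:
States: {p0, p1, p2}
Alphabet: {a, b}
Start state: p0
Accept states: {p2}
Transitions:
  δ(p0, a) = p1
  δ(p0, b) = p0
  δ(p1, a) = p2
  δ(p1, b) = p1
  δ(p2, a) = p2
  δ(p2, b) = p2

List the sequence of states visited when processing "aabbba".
read 'a': p0 → p1
  read 'a': p1 → p2
  read 'b': p2 → p2
  read 'b': p2 → p2
  read 'b': p2 → p2
  read 'a': p2 → p2
p0 -> p1 -> p2 -> p2 -> p2 -> p2 -> p2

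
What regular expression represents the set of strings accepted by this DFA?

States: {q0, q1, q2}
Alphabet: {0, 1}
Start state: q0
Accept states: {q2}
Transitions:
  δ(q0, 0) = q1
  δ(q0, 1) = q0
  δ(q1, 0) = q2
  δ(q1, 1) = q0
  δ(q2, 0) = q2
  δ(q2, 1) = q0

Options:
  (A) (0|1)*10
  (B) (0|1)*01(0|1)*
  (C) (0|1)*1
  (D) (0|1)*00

Check each option against the DFA on short strings; one disagreement eliminates an option:
  (A) (0|1)*10: on '00' the DFA goes q0 → q1 → q2 and accepts (q2 ∈ Accept), but the regex does not match it → eliminate
  (B) (0|1)*01(0|1)*: on '00' the DFA goes q0 → q1 → q2 and accepts (q2 ∈ Accept), but the regex does not match it → eliminate
  (C) (0|1)*1: on '1' the DFA goes q0 → q0 and rejects (q0 ∉ Accept), but the regex matches it → eliminate
  (D) (0|1)*00: agrees with the DFA on every string of length ≤ 6
Only (D) is consistent with the DFA.
(D) (0|1)*00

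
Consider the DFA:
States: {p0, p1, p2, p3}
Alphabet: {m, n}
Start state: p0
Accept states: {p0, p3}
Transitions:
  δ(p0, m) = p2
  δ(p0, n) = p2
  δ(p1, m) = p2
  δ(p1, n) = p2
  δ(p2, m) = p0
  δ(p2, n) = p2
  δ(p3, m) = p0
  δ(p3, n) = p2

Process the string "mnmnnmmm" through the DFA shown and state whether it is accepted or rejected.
Processing string "mnmnnmmm":
  p0 --m--> p2
  p2 --n--> p2
  p2 --m--> p0
  p0 --n--> p2
  p2 --n--> p2
  p2 --m--> p0
  p0 --m--> p2
  p2 --m--> p0
Final state: p0
Accept states: {p0, p3}
Yes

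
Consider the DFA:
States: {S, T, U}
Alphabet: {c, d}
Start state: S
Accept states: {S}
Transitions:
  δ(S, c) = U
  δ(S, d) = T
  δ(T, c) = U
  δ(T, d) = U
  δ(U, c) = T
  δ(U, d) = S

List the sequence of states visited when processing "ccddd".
read 'c': S → U
  read 'c': U → T
  read 'd': T → U
  read 'd': U → S
  read 'd': S → T
S -> U -> T -> U -> S -> T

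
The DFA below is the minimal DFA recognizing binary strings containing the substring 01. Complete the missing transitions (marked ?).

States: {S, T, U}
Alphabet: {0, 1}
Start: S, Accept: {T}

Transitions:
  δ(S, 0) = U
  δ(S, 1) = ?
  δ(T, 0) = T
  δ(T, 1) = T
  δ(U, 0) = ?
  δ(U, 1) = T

From the language and accept set, identify what each state tracks — S: no 0 seen yet; T: substring 01 seen; U: seen a 0, waiting for 1.
Each missing δ(q, a) is the state matching the new tracked value after reading a.
δ(S, 1) = S; δ(U, 0) = U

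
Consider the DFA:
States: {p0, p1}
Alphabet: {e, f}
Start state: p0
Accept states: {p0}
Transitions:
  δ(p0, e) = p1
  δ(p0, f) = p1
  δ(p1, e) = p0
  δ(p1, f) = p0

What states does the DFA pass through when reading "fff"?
read 'f': p0 → p1
  read 'f': p1 → p0
  read 'f': p0 → p1
p0 -> p1 -> p0 -> p1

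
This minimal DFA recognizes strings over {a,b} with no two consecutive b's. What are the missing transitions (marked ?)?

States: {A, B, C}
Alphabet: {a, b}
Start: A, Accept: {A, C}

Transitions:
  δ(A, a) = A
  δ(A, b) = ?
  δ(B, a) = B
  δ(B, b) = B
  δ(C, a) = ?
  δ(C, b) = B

From the language and accept set, identify what each state tracks — A: last symbol not b (ok); B: saw bb (dead); C: last symbol b (ok).
Each missing δ(q, a) is the state matching the new tracked value after reading a.
δ(A, b) = C; δ(C, a) = A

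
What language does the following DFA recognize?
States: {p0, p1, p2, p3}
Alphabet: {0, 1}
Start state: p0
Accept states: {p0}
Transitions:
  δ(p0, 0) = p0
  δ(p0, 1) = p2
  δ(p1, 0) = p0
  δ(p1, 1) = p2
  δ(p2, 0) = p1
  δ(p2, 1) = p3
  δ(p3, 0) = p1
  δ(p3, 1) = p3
Testing a few strings:
  '1' → reject
  '001' → reject
  '01' → reject
  '0' → accept
State roles: p0=value ≡ 0 (mod 4); p1=value ≡ 2 (mod 4); p2=value ≡ 1 (mod 4); p3=value ≡ 3 (mod 4)
All binary strings representing a multiple of 4 (read in base 2; leading zeros allowed and ε counts as 0)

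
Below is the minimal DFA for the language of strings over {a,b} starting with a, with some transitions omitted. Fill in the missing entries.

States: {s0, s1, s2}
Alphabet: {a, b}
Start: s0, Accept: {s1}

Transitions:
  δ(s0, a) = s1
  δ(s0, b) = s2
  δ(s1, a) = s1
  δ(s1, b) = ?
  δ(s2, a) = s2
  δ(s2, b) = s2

From the language and accept set, identify what each state tracks — s0: no input read; s1: started with a; s2: started with b (dead).
Each missing δ(q, a) is the state matching the new tracked value after reading a.
δ(s1, b) = s1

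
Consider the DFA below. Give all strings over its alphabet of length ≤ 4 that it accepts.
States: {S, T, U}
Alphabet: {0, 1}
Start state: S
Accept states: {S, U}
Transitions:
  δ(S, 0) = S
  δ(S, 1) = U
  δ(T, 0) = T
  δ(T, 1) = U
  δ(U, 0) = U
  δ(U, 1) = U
ε, 0, 1, 00, 01, 10, 11, 000, 001, 010, 011, 100, 101, 110, 111, 0000, 0001, 0010, 0011, 0100, 0101, 0110, 0111, 1000, 1001, 1010, 1011, 1100, 1101, 1110, 1111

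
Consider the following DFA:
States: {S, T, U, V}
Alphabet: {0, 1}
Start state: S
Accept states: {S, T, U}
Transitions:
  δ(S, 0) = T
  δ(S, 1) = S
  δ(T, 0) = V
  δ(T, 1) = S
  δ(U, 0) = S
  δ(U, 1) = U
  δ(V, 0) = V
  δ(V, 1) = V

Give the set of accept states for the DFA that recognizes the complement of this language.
Complement accept states = All states \ Original accept states
= {S, T, U, V} \ {S, T, U}
{V}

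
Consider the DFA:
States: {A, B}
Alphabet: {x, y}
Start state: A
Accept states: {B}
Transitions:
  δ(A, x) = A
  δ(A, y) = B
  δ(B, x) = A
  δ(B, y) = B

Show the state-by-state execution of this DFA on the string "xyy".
read 'x': A → A
  read 'y': A → B
  read 'y': B → B
A -> A -> B -> B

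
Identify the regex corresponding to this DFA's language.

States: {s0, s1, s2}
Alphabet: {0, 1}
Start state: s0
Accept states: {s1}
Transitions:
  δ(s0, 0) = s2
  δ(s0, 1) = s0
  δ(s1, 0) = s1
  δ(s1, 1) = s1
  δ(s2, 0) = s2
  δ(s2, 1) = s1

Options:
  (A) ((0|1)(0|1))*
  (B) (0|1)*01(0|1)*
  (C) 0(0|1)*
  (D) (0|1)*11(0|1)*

Check each option against the DFA on short strings; one disagreement eliminates an option:
  (A) ((0|1)(0|1))*: on ε the DFA stays in s0 and rejects (s0 ∉ Accept), but the regex matches it → eliminate
  (B) (0|1)*01(0|1)*: agrees with the DFA on every string of length ≤ 6
  (C) 0(0|1)*: on '0' the DFA goes s0 → s2 and rejects (s2 ∉ Accept), but the regex matches it → eliminate
  (D) (0|1)*11(0|1)*: on '01' the DFA goes s0 → s2 → s1 and accepts (s1 ∈ Accept), but the regex does not match it → eliminate
Only (B) is consistent with the DFA.
(B) (0|1)*01(0|1)*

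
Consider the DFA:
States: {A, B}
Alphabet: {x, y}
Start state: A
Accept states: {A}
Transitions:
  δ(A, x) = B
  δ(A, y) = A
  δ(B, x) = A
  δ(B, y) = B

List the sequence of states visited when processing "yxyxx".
read 'y': A → A
  read 'x': A → B
  read 'y': B → B
  read 'x': B → A
  read 'x': A → B
A -> A -> B -> B -> A -> B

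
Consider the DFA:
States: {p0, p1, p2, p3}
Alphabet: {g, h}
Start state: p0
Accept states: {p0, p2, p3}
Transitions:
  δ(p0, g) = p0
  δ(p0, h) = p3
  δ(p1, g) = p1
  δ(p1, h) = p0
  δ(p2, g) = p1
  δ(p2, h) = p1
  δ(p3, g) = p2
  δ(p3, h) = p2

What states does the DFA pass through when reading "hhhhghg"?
read 'h': p0 → p3
  read 'h': p3 → p2
  read 'h': p2 → p1
  read 'h': p1 → p0
  read 'g': p0 → p0
  read 'h': p0 → p3
  read 'g': p3 → p2
p0 -> p3 -> p2 -> p1 -> p0 -> p0 -> p3 -> p2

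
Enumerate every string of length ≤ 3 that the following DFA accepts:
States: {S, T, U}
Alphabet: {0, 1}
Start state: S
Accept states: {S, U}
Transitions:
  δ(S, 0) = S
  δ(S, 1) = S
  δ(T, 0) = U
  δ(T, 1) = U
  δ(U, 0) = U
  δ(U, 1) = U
ε, 0, 1, 00, 01, 10, 11, 000, 001, 010, 011, 100, 101, 110, 111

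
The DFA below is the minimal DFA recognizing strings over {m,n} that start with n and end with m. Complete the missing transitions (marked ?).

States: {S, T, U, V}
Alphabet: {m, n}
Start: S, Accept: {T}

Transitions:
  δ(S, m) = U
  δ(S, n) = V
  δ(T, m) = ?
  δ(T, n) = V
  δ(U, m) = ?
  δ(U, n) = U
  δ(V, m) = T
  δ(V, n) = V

From the language and accept set, identify what each state tracks — S: no input read; T: started with n, last symbol m; U: started with m (dead); V: started with n, last symbol n.
Each missing δ(q, a) is the state matching the new tracked value after reading a.
δ(T, m) = T; δ(U, m) = U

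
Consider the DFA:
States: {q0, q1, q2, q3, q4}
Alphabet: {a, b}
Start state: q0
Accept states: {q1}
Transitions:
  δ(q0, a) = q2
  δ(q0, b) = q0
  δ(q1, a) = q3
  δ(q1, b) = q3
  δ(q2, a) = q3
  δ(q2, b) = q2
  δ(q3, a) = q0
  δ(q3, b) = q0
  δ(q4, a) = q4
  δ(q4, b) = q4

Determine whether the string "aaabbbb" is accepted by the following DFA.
Processing string "aaabbbb":
  q0 --a--> q2
  q2 --a--> q3
  q3 --a--> q0
  q0 --b--> q0
  q0 --b--> q0
  q0 --b--> q0
  q0 --b--> q0
Final state: q0
Accept states: {q1}
No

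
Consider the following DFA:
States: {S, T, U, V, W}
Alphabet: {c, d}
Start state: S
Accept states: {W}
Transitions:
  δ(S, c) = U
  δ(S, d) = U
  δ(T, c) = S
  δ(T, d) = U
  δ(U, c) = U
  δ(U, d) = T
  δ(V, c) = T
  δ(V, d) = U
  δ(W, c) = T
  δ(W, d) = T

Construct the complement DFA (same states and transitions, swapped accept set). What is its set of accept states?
Complement accept states = All states \ Original accept states
= {S, T, U, V, W} \ {W}
{S, T, U, V}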